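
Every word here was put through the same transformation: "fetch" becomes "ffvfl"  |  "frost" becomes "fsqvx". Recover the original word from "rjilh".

rigid

In fetch: f→f is +0, e→f is +1, t→v is +2, c→f is +3 — the shift increases by 1 each position. Letter i (0-indexed) is shifted by i+0, so successive shifts are 0, 1, 2, ….
Decoding rjilh: r−0=r, j−1=i, i−2=g, l−3=i, h−4=d.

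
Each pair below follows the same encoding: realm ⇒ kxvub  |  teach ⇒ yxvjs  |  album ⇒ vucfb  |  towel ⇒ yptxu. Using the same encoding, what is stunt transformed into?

ryfiy

Each letter's alphabet position (a=0..z=25) is mapped through 7·x+21 mod 26 — an affine cipher.
Applying it to stunt: s(18)→7·18+21≡17=r; t(19)→7·19+21≡24=y; u(20)→7·20+21≡5=f; n(13)→7·13+21≡8=i; t(19)→7·19+21≡24=y (all mod 26).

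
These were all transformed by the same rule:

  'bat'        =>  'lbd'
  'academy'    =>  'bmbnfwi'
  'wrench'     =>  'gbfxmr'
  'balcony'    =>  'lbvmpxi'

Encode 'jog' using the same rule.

The shift depends on letter class: consonant b→l is +10, but vowel a→b is +1. The rule splits by letter class: vowels +1, consonants +10.
On jog: j(cons)+10=t, o(vowel)+1=p, g(cons)+10=q.

tpq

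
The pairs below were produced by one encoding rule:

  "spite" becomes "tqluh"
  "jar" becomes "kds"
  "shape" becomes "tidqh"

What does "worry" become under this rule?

The rule splits by letter class: vowels +3, consonants +1.
Applying it to worry: w(cons)+1=x, o(vowel)+3=r, r(cons)+1=s, r(cons)+1=s, y(cons)+1=z.

xrssz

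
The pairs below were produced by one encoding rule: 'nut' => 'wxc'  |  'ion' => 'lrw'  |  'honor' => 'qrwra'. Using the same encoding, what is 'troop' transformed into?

The shift depends on letter class: consonant n→w is +9, but vowel u→x is +3. The rule splits by letter class: vowels +3, consonants +9.
For troop: t(cons)+9=c, r(cons)+9=a, o(vowel)+3=r, o(vowel)+3=r, p(cons)+9=y.

carry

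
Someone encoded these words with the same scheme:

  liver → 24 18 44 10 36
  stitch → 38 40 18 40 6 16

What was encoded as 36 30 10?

roe

With a=1..z=26, the number is 2·pos.
Decoding 36 30 10: 36→(36−0)÷2=18=r, 30→(30−0)÷2=15=o, 10→(10−0)÷2=5=e.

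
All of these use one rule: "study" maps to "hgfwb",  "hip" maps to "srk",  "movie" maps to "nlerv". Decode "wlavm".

dozen

Each pair mirrors across the alphabet (s↔h, t↔g, u↔f): positions sum to 25. Each letter is replaced by its mirror in the alphabet: a↔z, b↔y, c↔x, and so on (the Atbash cipher).
Reversing it on wlavm: w↔d, l↔o, a↔z, v↔e, m↔n.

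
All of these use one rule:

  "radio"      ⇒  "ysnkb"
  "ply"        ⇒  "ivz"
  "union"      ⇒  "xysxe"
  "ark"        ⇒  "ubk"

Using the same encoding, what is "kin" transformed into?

xsu

The output letters match the input read backwards, each shifted +10: radio reversed is oidar. Two steps: reverse the string, then apply a Caesar shift of +10.
For kin: reverse → nik; then shift: n+10=x, i+10=s, k+10=u.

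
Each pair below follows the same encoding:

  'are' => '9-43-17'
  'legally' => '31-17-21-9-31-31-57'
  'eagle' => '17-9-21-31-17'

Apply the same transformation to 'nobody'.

35-37-11-37-15-57

a(#1)→9 and r(#18)→43: differences scale by 2, so n = 2·pos + 7. Each letter becomes 2×(its alphabet position, a=1..z=26) + 7.
On nobody: n=14→35, o=15→37, b=2→11, o=15→37, d=4→15, y=25→57.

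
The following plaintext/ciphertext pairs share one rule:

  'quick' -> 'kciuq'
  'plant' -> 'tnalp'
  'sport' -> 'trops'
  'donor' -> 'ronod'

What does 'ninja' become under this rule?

ajnin

The output letters match the input read backwards: quick reversed is kciuq. The word is simply reversed.
For ninja: reverse → ajnin.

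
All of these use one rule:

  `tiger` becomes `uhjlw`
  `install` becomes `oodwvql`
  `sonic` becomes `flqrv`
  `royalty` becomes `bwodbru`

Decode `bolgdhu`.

readily

The output letters match the input read backwards, each shifted +3: tiger reversed is regit. Read the word backwards and shift each letter +3.
Reversing it on bolgdhu: shift back: b−3=y, o−3=l, l−3=i, g−3=d, d−3=a, h−3=e, u−3=r → ylidaer; then reverse → readily.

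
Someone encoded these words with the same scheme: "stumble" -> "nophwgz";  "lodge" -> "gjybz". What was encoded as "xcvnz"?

Compare letters: s→n is +21, t→o is +21, u→p is +21 — a constant shift. This is a Caesar cipher with shift 21.
Reversing it on xcvnz: x−21=c, c−21=h, v−21=a, n−21=s, z−21=e.

chase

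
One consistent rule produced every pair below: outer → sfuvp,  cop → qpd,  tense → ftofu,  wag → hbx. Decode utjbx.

waist

The output letters match the input read backwards, each shifted +1: outer reversed is retuo. The word is reversed, then every letter is shifted forward by 1.
Reversing it on utjbx: shift back: u−1=t, t−1=s, j−1=i, b−1=a, x−1=w → tsiaw; then reverse → waist.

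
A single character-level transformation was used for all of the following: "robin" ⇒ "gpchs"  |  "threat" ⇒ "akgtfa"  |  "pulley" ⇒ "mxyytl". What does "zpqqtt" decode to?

r(17)→g(6) and o(14)→p(15) fit y≡23x+5 (mod 26); the inverse of 23 mod 26 is 17. Each letter's alphabet position (a=0..z=25) is mapped through 23·x+5 mod 26 — an affine cipher.
Undoing it on zpqqtt: z(25)→17·(25−5)≡2=c; p(15)→17·(15−5)≡14=o; q(16)→17·(16−5)≡5=f; q(16)→17·(16−5)≡5=f; t(19)→17·(19−5)≡4=e; t(19)→17·(19−5)≡4=e (all mod 26).

coffee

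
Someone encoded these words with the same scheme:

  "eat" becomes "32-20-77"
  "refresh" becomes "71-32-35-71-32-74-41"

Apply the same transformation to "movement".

The formula is n = 3×(alphabet index, a=1) + 17.
Applying it to movement: m=13→56, o=15→62, v=22→83, e=5→32, m=13→56, e=5→32, n=14→59, t=20→77.

56-62-83-32-56-32-59-77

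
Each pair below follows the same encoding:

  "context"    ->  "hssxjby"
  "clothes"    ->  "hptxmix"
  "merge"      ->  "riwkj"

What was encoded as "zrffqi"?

Shifts by position in context: pos 0: c→h (+5), pos 1: o→s (+4), pos 2: n→s (+5), pos 3: t→x (+4) — repeating every 2. The shifts repeat in a cycle of length 2: positions 0,1,… shift by +5, +4, then the pattern repeats.
Undoing it on zrffqi: z−5=u, r−4=n, f−5=a, f−4=b, q−5=l, i−4=e.

unable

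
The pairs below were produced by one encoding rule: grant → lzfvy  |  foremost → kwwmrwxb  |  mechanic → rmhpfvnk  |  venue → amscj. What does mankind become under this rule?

It's a Vigenère-style cipher with numeric key [5,8]: position i shifts by key[i mod 2].
On mankind: m+5=r, a+8=i, n+5=s, k+8=s, i+5=n, n+8=v, d+5=i.

rissnvi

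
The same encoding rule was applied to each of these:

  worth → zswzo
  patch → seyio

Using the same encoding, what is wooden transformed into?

In worth: w→z is +3, o→s is +4, r→w is +5, t→z is +6 — the shift increases by 1 each position. The shift increases by 1 at each position, starting from +3: 3, 4, 5, ….
On wooden: w+3=z, o+4=s, o+5=t, d+6=j, e+7=l, n+8=v.

zstjlv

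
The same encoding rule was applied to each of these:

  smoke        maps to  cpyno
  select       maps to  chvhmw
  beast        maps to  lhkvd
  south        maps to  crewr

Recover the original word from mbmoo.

cycle

Shifts by position in smoke: pos 0: s→c (+10), pos 1: m→p (+3), pos 2: o→y (+10), pos 3: k→n (+3) — repeating every 2. A repeating key of period 2 is used — shifts +10, +3 over and over.
Reversing it on mbmoo: m−10=c, b−3=y, m−10=c, o−3=l, o−10=e.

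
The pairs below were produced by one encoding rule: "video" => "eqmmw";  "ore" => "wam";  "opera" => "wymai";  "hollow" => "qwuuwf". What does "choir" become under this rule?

lqwqa

The rule splits by letter class: vowels +8, consonants +9.
On choir: c(cons)+9=l, h(cons)+9=q, o(vowel)+8=w, i(vowel)+8=q, r(cons)+9=a.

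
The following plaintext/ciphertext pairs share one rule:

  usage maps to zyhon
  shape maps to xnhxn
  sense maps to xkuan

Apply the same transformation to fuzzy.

kaghh

In usage: u→z is +5, s→y is +6, a→h is +7, g→o is +8 — the shift increases by 1 each position. Letter i (0-indexed) is shifted by i+5, so successive shifts are 5, 6, 7, ….
For fuzzy: f+5=k, u+6=a, z+7=g, z+8=h, y+9=h.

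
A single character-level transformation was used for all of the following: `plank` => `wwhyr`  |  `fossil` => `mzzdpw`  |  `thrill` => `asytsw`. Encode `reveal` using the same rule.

The shifts repeat in a cycle of length 2: positions 0,1,… shift by +7, +11, then the pattern repeats.
Applying it to reveal: r+7=y, e+11=p, v+7=c, e+11=p, a+7=h, l+11=w.

ypcphw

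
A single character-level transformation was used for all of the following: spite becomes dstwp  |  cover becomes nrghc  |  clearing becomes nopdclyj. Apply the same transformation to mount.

xrfqe

Shifts by position in spite: pos 0: s→d (+11), pos 1: p→s (+3), pos 2: i→t (+11), pos 3: t→w (+3) — repeating every 2. The shifts repeat in a cycle of length 2: positions 0,1,… shift by +11, +3, then the pattern repeats.
For mount: m+11=x, o+3=r, u+11=f, n+3=q, t+11=e.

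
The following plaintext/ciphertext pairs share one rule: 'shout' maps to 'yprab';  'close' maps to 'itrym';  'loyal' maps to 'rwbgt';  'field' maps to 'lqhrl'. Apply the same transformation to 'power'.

Shifts by position in shout: pos 0: s→y (+6), pos 1: h→p (+8), pos 2: o→r (+3), pos 3: u→a (+6), pos 4: t→b (+8) — repeating every 3. A repeating key of period 3 is used — shifts +6, +8, +3 over and over.
For power: p+6=v, o+8=w, w+3=z, e+6=k, r+8=z.

vwzkz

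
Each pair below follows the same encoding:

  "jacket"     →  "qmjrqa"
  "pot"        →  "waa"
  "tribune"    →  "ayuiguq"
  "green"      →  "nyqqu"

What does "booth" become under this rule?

iaaao

The shift depends on letter class: consonant j→q is +7, but vowel a→m is +12. Vowels shift forward by 12 and consonants shift forward by 7.
On booth: b(cons)+7=i, o(vowel)+12=a, o(vowel)+12=a, t(cons)+7=a, h(cons)+7=o.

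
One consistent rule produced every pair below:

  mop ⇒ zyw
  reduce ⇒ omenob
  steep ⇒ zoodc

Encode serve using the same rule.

ofboc

The output letters match the input read backwards, each shifted +10: mop reversed is pom. Read the word backwards and shift each letter +10.
For serve: reverse → evres; then shift: e+10=o, v+10=f, r+10=b, e+10=o, s+10=c.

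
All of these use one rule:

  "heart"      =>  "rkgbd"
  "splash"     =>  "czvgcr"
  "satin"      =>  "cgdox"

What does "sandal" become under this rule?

cgxngv

The shift depends on letter class: consonant h→r is +10, but vowel e→k is +6. Vowels shift forward by 6 and consonants shift forward by 10.
Applying it to sandal: s(cons)+10=c, a(vowel)+6=g, n(cons)+10=x, d(cons)+10=n, a(vowel)+6=g, l(cons)+10=v.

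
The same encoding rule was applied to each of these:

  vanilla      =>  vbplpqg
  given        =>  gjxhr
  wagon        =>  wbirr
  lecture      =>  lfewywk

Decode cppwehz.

In vanilla: v→v is +0, a→b is +1, n→p is +2, i→l is +3 — the shift increases by 1 each position. The shift increases by 1 at each position, starting from +0: 0, 1, 2, ….
Decoding cppwehz: c−0=c, p−1=o, p−2=n, w−3=t, e−4=a, h−5=c, z−6=t.

contact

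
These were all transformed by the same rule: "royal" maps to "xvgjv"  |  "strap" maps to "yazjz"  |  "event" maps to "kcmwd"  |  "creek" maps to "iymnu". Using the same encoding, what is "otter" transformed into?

uabnb

Letter i (0-indexed) is shifted by i+6, so successive shifts are 6, 7, 8, ….
On otter: o+6=u, t+7=a, t+8=b, e+9=n, r+10=b.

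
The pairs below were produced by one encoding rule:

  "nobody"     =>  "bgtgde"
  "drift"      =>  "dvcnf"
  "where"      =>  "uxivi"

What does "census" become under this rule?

n(13)→b(1) and o(14)→g(6) fit y≡5x+14 (mod 26); the inverse of 5 mod 26 is 21. This is an affine cipher: with a=0,…,z=25, each position x becomes (5x+14) mod 26.
On census: c(2)→5·2+14≡24=y; e(4)→5·4+14≡8=i; n(13)→5·13+14≡1=b; s(18)→5·18+14≡0=a; u(20)→5·20+14≡10=k; s(18)→5·18+14≡0=a (all mod 26).

yibaka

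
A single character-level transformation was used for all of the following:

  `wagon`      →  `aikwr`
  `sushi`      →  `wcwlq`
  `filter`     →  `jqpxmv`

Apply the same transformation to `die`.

hqm

The shift depends on letter class: consonant w→a is +4, but vowel a→i is +8. Two shifts are in play — +8 for a/e/i/o/u, +4 for every other letter.
For die: d(cons)+4=h, i(vowel)+8=q, e(vowel)+8=m.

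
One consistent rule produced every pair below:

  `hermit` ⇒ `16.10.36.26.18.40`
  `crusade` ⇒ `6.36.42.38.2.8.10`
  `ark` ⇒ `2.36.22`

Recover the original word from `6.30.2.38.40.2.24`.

coastal

h(#8)→16 and e(#5)→10: differences scale by 2, so n = 2·pos + 0. Each letter becomes 2×(its alphabet position, a=1..z=26).
Undoing it on 6.30.2.38.40.2.24: 6→(6−0)÷2=3=c, 30→(30−0)÷2=15=o, 2→(2−0)÷2=1=a, 38→(38−0)÷2=19=s, 40→(40−0)÷2=20=t, 2→(2−0)÷2=1=a, 24→(24−0)÷2=12=l.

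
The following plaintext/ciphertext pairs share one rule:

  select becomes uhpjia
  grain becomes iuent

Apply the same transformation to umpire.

In select: s→u is +2, e→h is +3, l→p is +4, e→j is +5 — the shift increases by 1 each position. Each letter shifts forward by (position + 2), i.e. 2, 3, 4, … — the shift grows by one for each successive letter.
Applying it to umpire: u+2=w, m+3=p, p+4=t, i+5=n, r+6=x, e+7=l.

wptnxl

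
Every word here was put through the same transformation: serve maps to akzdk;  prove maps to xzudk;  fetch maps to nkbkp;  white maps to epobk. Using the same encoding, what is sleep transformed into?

atkkx

The shift depends on letter class: consonant s→a is +8, but vowel e→k is +6. The rule splits by letter class: vowels +6, consonants +8.
Applying it to sleep: s(cons)+8=a, l(cons)+8=t, e(vowel)+6=k, e(vowel)+6=k, p(cons)+8=x.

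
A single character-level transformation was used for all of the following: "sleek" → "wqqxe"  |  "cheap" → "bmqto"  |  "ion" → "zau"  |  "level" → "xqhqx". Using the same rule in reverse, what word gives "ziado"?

crown

The output letters match the input read backwards, each shifted +12: sleek reversed is keels. Read the word backwards and shift each letter +12.
Undoing it on ziado: shift back: z−12=n, i−12=w, a−12=o, d−12=r, o−12=c → nworc; then reverse → crown.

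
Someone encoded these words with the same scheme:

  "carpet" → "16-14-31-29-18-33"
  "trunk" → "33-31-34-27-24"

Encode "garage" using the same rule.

Letters become their 1-based position plus 13 (so a→14, b→15, …).
Applying it to garage: g=7→20, a=1→14, r=18→31, a=1→14, g=7→20, e=5→18.

20-14-31-14-20-18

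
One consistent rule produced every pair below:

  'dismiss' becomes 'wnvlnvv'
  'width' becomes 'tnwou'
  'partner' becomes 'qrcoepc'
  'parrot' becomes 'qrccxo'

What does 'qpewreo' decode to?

pendant

d(3)→w(22) and i(8)→n(13) fit y≡19x+17 (mod 26); the inverse of 19 mod 26 is 11. Each letter's alphabet position (a=0..z=25) is mapped through 19·x+17 mod 26 — an affine cipher.
Reversing it on qpewreo: q(16)→11·(16−17)≡15=p; p(15)→11·(15−17)≡4=e; e(4)→11·(4−17)≡13=n; w(22)→11·(22−17)≡3=d; r(17)→11·(17−17)≡0=a; e(4)→11·(4−17)≡13=n; o(14)→11·(14−17)≡19=t (all mod 26).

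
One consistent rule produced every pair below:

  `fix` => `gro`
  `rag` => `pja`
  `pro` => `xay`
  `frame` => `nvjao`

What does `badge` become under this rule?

The output letters match the input read backwards, each shifted +9: fix reversed is xif. The word is reversed, then every letter is shifted forward by 9.
Applying it to badge: reverse → egdab; then shift: e+9=n, g+9=p, d+9=m, a+9=j, b+9=k.

npmjk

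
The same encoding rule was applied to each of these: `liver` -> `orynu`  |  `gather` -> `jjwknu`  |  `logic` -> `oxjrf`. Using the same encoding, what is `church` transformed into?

fkdufk

The shift depends on letter class: consonant l→o is +3, but vowel i→r is +9. Two shifts are in play — +9 for a/e/i/o/u, +3 for every other letter.
Applying it to church: c(cons)+3=f, h(cons)+3=k, u(vowel)+9=d, r(cons)+3=u, c(cons)+3=f, h(cons)+3=k.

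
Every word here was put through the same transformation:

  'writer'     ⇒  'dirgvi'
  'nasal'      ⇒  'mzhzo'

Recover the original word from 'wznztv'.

damage

Each pair mirrors across the alphabet (w↔d, r↔i, i↔r): positions sum to 25. Each letter is replaced by its mirror in the alphabet: a↔z, b↔y, c↔x, and so on (the Atbash cipher).
Decoding wznztv: w↔d, z↔a, n↔m, z↔a, t↔g, v↔e.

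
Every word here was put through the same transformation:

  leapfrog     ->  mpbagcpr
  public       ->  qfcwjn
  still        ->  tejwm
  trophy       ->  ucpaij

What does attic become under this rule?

beutd

Shifts by position in leapfrog: pos 0: l→m (+1), pos 1: e→p (+11), pos 2: a→b (+1), pos 3: p→a (+11) — repeating every 2. The shifts repeat in a cycle of length 2: positions 0,1,… shift by +1, +11, then the pattern repeats.
Applying it to attic: a+1=b, t+11=e, t+1=u, i+11=t, c+1=d.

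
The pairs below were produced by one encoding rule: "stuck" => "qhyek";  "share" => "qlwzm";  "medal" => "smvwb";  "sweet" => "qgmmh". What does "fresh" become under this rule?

dzmql

s(18)→q(16) and t(19)→h(7) fit y≡17x+22 (mod 26); the inverse of 17 mod 26 is 23. This is an affine cipher: with a=0,…,z=25, each position x becomes (17x+22) mod 26.
For fresh: f(5)→17·5+22≡3=d; r(17)→17·17+22≡25=z; e(4)→17·4+22≡12=m; s(18)→17·18+22≡16=q; h(7)→17·7+22≡11=l (all mod 26).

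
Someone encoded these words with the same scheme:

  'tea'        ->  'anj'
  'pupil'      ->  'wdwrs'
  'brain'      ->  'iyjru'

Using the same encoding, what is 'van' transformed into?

cju

The shift depends on letter class: consonant t→a is +7, but vowel e→n is +9. Two shifts are in play — +9 for a/e/i/o/u, +7 for every other letter.
For van: v(cons)+7=c, a(vowel)+9=j, n(cons)+7=u.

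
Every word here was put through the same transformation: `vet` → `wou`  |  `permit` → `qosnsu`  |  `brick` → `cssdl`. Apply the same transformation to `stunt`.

tueou

The rule splits by letter class: vowels +10, consonants +1.
On stunt: s(cons)+1=t, t(cons)+1=u, u(vowel)+10=e, n(cons)+1=o, t(cons)+1=u.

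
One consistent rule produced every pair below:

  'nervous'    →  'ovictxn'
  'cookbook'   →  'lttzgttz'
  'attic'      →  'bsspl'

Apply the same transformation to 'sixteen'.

n(13)→o(14) and e(4)→v(21) fit y≡5x+1 (mod 26); the inverse of 5 mod 26 is 21. Treating letters as 0–25, the rule is x ↦ 5x + 1 (mod 26).
On sixteen: s(18)→5·18+1≡13=n; i(8)→5·8+1≡15=p; x(23)→5·23+1≡12=m; t(19)→5·19+1≡18=s; e(4)→5·4+1≡21=v; e(4)→5·4+1≡21=v; n(13)→5·13+1≡14=o (all mod 26).

npmsvvo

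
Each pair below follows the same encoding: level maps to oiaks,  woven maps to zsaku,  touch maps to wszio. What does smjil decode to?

piece

The shift increases by 1 at each position, starting from +3: 3, 4, 5, ….
Undoing it on smjil: s−3=p, m−4=i, j−5=e, i−6=c, l−7=e.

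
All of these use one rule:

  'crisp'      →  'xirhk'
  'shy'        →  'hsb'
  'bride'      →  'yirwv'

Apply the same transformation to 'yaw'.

Each letter is replaced by its mirror in the alphabet: a↔z, b↔y, c↔x, and so on (the Atbash cipher).
On yaw: y↔b, a↔z, w↔d.

bzd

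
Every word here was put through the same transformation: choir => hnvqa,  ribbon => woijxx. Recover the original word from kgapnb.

father

The shift increases by 1 at each position, starting from +5: 5, 6, 7, ….
Reversing it on kgapnb: k−5=f, g−6=a, a−7=t, p−8=h, n−9=e, b−10=r.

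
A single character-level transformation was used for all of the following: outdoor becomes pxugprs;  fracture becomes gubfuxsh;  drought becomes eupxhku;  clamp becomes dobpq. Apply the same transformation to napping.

Shifts by position in outdoor: pos 0: o→p (+1), pos 1: u→x (+3), pos 2: t→u (+1), pos 3: d→g (+3) — repeating every 2. The shifts repeat in a cycle of length 2: positions 0,1,… shift by +1, +3, then the pattern repeats.
For napping: n+1=o, a+3=d, p+1=q, p+3=s, i+1=j, n+3=q, g+1=h.

odqsjqh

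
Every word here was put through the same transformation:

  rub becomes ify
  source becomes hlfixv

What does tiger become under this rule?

grtvi

Each pair mirrors across the alphabet (r↔i, u↔f, b↔y): positions sum to 25. Letters are reflected about the middle of the alphabet (position → 25−position): Atbash.
On tiger: t↔g, i↔r, g↔t, e↔v, r↔i.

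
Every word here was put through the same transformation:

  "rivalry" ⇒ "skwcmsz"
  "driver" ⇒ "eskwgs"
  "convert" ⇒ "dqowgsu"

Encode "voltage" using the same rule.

The shift depends on letter class: consonant r→s is +1, but vowel i→k is +2. Vowels shift forward by 2 and consonants shift forward by 1.
On voltage: v(cons)+1=w, o(vowel)+2=q, l(cons)+1=m, t(cons)+1=u, a(vowel)+2=c, g(cons)+1=h, e(vowel)+2=g.

wqmuchg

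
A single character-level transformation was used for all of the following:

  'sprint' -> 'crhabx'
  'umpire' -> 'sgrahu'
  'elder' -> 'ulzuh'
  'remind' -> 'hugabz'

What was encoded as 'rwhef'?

s(18)→c(2) and p(15)→r(17) fit y≡21x+14 (mod 26); the inverse of 21 mod 26 is 5. Treating letters as 0–25, the rule is x ↦ 21x + 14 (mod 26).
Undoing it on rwhef: r(17)→5·(17−14)≡15=p; w(22)→5·(22−14)≡14=o; h(7)→5·(7−14)≡17=r; e(4)→5·(4−14)≡2=c; f(5)→5·(5−14)≡7=h (all mod 26).

porch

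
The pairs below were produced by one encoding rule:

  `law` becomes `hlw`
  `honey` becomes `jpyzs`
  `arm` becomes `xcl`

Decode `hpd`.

sew

The output letters match the input read backwards, each shifted +11: law reversed is wal. The word is reversed, then every letter is shifted forward by 11.
Undoing it on hpd: shift back: h−11=w, p−11=e, d−11=s → wes; then reverse → sew.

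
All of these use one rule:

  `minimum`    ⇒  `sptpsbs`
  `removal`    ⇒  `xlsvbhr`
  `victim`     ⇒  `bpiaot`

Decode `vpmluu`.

Shifts by position in minimum: pos 0: m→s (+6), pos 1: i→p (+7), pos 2: n→t (+6), pos 3: i→p (+7) — repeating every 2. A repeating key of period 2 is used — shifts +6, +7 over and over.
Decoding vpmluu: v−6=p, p−7=i, m−6=g, l−7=e, u−6=o, u−7=n.

pigeon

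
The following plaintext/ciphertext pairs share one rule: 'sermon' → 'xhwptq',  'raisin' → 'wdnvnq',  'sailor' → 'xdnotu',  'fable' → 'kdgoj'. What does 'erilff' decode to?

Shifts by position in sermon: pos 0: s→x (+5), pos 1: e→h (+3), pos 2: r→w (+5), pos 3: m→p (+3) — repeating every 2. A repeating key of period 2 is used — shifts +5, +3 over and over.
Reversing it on erilff: e−5=z, r−3=o, i−5=d, l−3=i, f−5=a, f−3=c.

zodiac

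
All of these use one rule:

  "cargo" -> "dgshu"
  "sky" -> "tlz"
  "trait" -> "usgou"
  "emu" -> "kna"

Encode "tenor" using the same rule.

ukous

The shift depends on letter class: consonant c→d is +1, but vowel a→g is +6. The rule splits by letter class: vowels +6, consonants +1.
Applying it to tenor: t(cons)+1=u, e(vowel)+6=k, n(cons)+1=o, o(vowel)+6=u, r(cons)+1=s.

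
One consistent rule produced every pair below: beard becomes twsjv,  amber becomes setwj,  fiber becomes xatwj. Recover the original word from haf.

pin

Each letter is shifted forward by 18 in the alphabet (a Caesar shift of +18).
Decoding haf: h−18=p, a−18=i, f−18=n.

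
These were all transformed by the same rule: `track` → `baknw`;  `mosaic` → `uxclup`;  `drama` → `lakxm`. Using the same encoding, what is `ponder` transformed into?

xxxoqe

In track: t→b is +8, r→a is +9, a→k is +10, c→n is +11 — the shift increases by 1 each position. Letter i (0-indexed) is shifted by i+8, so successive shifts are 8, 9, 10, ….
On ponder: p+8=x, o+9=x, n+10=x, d+11=o, e+12=q, r+13=e.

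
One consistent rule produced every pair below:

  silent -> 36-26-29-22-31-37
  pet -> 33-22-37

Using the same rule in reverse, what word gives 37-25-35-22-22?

three

Letters become their 1-based position plus 17 (so a→18, b→19, …).
Decoding 37-25-35-22-22: 37→(37−17)÷1=20=t, 25→(25−17)÷1=8=h, 35→(35−17)÷1=18=r, 22→(22−17)÷1=5=e, 22→(22−17)÷1=5=e.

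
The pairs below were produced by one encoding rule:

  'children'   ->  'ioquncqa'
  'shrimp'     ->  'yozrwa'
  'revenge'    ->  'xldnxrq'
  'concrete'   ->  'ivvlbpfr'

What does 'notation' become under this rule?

Each letter shifts forward by (position + 6), i.e. 6, 7, 8, … — the shift grows by one for each successive letter.
Applying it to notation: n+6=t, o+7=v, t+8=b, a+9=j, t+10=d, i+11=t, o+12=a, n+13=a.

tvbjdtaa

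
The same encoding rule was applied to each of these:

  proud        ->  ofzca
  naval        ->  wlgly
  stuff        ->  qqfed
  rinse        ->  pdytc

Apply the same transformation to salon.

Read the word backwards and shift each letter +11.
On salon: reverse → nolas; then shift: n+11=y, o+11=z, l+11=w, a+11=l, s+11=d.

yzwld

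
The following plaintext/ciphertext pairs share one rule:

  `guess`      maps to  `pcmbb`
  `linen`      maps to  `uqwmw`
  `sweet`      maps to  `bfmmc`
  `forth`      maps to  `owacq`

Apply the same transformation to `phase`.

yqibm

The shift depends on letter class: consonant g→p is +9, but vowel u→c is +8. Two shifts are in play — +8 for a/e/i/o/u, +9 for every other letter.
Applying it to phase: p(cons)+9=y, h(cons)+9=q, a(vowel)+8=i, s(cons)+9=b, e(vowel)+8=m.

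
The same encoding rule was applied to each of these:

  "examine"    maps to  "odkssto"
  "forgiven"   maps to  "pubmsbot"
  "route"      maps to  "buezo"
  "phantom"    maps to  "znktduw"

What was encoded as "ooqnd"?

Shifts by position in examine: pos 0: e→o (+10), pos 1: x→d (+6), pos 2: a→k (+10), pos 3: m→s (+6) — repeating every 2. The shifts repeat in a cycle of length 2: positions 0,1,… shift by +10, +6, then the pattern repeats.
Decoding ooqnd: o−10=e, o−6=i, q−10=g, n−6=h, d−10=t.

eight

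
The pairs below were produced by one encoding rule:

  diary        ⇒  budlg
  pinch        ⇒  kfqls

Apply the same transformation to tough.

The output letters match the input read backwards, each shifted +3: diary reversed is yraid. The word is reversed, then every letter is shifted forward by 3.
On tough: reverse → hguot; then shift: h+3=k, g+3=j, u+3=x, o+3=r, t+3=w.

kjxrw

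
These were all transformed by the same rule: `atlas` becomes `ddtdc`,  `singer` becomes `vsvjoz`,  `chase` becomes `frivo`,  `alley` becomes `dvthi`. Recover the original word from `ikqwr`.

faith

Shifts by position in atlas: pos 0: a→d (+3), pos 1: t→d (+10), pos 2: l→t (+8), pos 3: a→d (+3), pos 4: s→c (+10) — repeating every 3. It's a Vigenère-style cipher with numeric key [3,10,8]: position i shifts by key[i mod 3].
Reversing it on ikqwr: i−3=f, k−10=a, q−8=i, w−3=t, r−10=h.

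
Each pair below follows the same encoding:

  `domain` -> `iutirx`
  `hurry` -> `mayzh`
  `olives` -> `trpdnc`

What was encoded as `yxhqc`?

trait

In domain: d→i is +5, o→u is +6, m→t is +7, a→i is +8 — the shift increases by 1 each position. The shift increases by 1 at each position, starting from +5: 5, 6, 7, ….
Reversing it on yxhqc: y−5=t, x−6=r, h−7=a, q−8=i, c−9=t.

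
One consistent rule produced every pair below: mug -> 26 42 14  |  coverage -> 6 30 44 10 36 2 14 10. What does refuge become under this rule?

m(#13)→26 and u(#21)→42: differences scale by 2, so n = 2·pos + 0. The formula is n = 2×(alphabet index, a=1).
Applying it to refuge: r=18→36, e=5→10, f=6→12, u=21→42, g=7→14, e=5→10.

36 10 12 42 14 10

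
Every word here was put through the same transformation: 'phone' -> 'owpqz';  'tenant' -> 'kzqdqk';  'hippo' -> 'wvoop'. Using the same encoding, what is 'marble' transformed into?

rdmcsz

p(15)→o(14) and h(7)→w(22) fit y≡25x+3 (mod 26); the inverse of 25 mod 26 is 25. This is an affine cipher: with a=0,…,z=25, each position x becomes (25x+3) mod 26.
For marble: m(12)→25·12+3≡17=r; a(0)→25·0+3≡3=d; r(17)→25·17+3≡12=m; b(1)→25·1+3≡2=c; l(11)→25·11+3≡18=s; e(4)→25·4+3≡25=z (all mod 26).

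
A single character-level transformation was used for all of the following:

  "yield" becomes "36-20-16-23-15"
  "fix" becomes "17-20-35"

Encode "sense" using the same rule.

30-16-25-30-16

The number is (letter's place in the alphabet, a=1) + 11.
On sense: s=19→30, e=5→16, n=14→25, s=19→30, e=5→16.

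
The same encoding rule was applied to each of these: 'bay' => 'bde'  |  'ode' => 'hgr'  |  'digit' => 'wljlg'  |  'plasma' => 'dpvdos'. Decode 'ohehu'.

rebel

The output letters match the input read backwards, each shifted +3: bay reversed is yab. Two steps: reverse the string, then apply a Caesar shift of +3.
Undoing it on ohehu: shift back: o−3=l, h−3=e, e−3=b, h−3=e, u−3=r → leber; then reverse → rebel.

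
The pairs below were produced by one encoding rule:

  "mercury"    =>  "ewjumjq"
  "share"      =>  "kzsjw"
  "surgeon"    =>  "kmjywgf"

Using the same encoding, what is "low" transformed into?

dgo

Compare letters: m→e is +18, e→w is +18, r→j is +18 — a constant shift. Each letter is shifted forward by 18 in the alphabet (a Caesar shift of +18).
Applying it to low: l+18=d, o+18=g, w+18=o.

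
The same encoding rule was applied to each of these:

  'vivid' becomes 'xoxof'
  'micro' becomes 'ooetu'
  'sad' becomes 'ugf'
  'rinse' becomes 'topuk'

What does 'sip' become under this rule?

The shift depends on letter class: consonant v→x is +2, but vowel i→o is +6. The rule splits by letter class: vowels +6, consonants +2.
On sip: s(cons)+2=u, i(vowel)+6=o, p(cons)+2=r.

uor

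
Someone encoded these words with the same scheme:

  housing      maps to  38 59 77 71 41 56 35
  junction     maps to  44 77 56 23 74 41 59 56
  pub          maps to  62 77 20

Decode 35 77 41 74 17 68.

h(#8)→38 and o(#15)→59: differences scale by 3, so n = 3·pos + 14. With a=1..z=26, the number is 3·pos + 14.
Undoing it on 35 77 41 74 17 68: 35→(35−14)÷3=7=g, 77→(77−14)÷3=21=u, 41→(41−14)÷3=9=i, 74→(74−14)÷3=20=t, 17→(17−14)÷3=1=a, 68→(68−14)÷3=18=r.

guitar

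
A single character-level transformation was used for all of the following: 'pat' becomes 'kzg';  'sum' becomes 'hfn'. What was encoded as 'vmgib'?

Each pair mirrors across the alphabet (p↔k, a↔z, t↔g): positions sum to 25. Letters are reflected about the middle of the alphabet (position → 25−position): Atbash.
Decoding vmgib: v↔e, m↔n, g↔t, i↔r, b↔y.

entry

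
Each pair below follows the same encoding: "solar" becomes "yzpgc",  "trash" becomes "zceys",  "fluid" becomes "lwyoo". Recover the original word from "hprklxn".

beneath

A repeating key of period 3 is used — shifts +6, +11, +4 over and over.
Decoding hprklxn: h−6=b, p−11=e, r−4=n, k−6=e, l−11=a, x−4=t, n−6=h.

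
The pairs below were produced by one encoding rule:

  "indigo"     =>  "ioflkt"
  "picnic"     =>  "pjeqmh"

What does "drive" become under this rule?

dskyi

In indigo: i→i is +0, n→o is +1, d→f is +2, i→l is +3 — the shift increases by 1 each position. The shift increases by 1 at each position, starting from +0: 0, 1, 2, ….
For drive: d+0=d, r+1=s, i+2=k, v+3=y, e+4=i.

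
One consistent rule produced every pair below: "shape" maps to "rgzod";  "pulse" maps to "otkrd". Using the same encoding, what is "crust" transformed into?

Compare letters: s→r is +25, h→g is +25, a→z is +25 — a constant shift. Every letter moves 25 places later in the alphabet, wrapping around z→a.
On crust: c+25=b, r+25=q, u+25=t, s+25=r, t+25=s.

bqtrs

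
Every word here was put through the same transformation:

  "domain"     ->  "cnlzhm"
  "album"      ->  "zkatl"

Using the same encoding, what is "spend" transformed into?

rodmc

Compare letters: d→c is +25, o→n is +25, m→l is +25 — a constant shift. This is a Caesar cipher with shift 25.
For spend: s+25=r, p+25=o, e+25=d, n+25=m, d+25=c.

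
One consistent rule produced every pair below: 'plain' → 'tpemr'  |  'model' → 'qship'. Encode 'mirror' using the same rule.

qmvvsv

This is a Caesar cipher with shift 4.
For mirror: m+4=q, i+4=m, r+4=v, r+4=v, o+4=s, r+4=v.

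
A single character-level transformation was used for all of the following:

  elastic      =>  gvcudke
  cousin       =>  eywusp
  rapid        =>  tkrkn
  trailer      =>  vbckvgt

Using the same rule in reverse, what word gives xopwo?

venue

A repeating key of period 3 is used — shifts +2, +10, +2 over and over.
Reversing it on xopwo: x−2=v, o−10=e, p−2=n, w−2=u, o−10=e.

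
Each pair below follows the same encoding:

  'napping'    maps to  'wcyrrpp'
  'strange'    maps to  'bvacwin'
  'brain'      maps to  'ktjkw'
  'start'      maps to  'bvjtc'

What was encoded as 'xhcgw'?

often

Shifts by position in napping: pos 0: n→w (+9), pos 1: a→c (+2), pos 2: p→y (+9), pos 3: p→r (+2) — repeating every 2. The shifts repeat in a cycle of length 2: positions 0,1,… shift by +9, +2, then the pattern repeats.
Decoding xhcgw: x−9=o, h−2=f, c−9=t, g−2=e, w−9=n.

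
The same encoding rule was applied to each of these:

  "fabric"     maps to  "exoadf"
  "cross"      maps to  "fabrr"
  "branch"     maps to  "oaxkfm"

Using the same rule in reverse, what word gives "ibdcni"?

toilet

Each letter's alphabet position (a=0..z=25) is mapped through 17·x+23 mod 26 — an affine cipher.
Reversing it on ibdcni: i(8)→23·(8−23)≡19=t; b(1)→23·(1−23)≡14=o; d(3)→23·(3−23)≡8=i; c(2)→23·(2−23)≡11=l; n(13)→23·(13−23)≡4=e; i(8)→23·(8−23)≡19=t (all mod 26).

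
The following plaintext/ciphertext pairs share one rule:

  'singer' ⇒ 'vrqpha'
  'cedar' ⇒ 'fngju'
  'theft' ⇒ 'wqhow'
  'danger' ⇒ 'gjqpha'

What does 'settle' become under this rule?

vnwcon

A repeating key of period 2 is used — shifts +3, +9 over and over.
Applying it to settle: s+3=v, e+9=n, t+3=w, t+9=c, l+3=o, e+9=n.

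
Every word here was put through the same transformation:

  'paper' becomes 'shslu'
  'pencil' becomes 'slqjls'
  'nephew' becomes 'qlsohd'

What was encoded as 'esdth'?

blame

Shifts by position in paper: pos 0: p→s (+3), pos 1: a→h (+7), pos 2: p→s (+3), pos 3: e→l (+7) — repeating every 2. A repeating key of period 2 is used — shifts +3, +7 over and over.
Undoing it on esdth: e−3=b, s−7=l, d−3=a, t−7=m, h−3=e.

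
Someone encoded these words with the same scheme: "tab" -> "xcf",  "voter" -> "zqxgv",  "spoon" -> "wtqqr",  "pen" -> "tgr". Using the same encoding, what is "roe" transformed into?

vqg

The shift depends on letter class: consonant t→x is +4, but vowel a→c is +2. Vowels shift forward by 2 and consonants shift forward by 4.
On roe: r(cons)+4=v, o(vowel)+2=q, e(vowel)+2=g.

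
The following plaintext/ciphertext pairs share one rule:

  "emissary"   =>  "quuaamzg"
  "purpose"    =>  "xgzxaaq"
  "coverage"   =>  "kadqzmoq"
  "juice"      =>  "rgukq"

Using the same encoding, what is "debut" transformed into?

lqjgb

The rule splits by letter class: vowels +12, consonants +8.
For debut: d(cons)+8=l, e(vowel)+12=q, b(cons)+8=j, u(vowel)+12=g, t(cons)+8=b.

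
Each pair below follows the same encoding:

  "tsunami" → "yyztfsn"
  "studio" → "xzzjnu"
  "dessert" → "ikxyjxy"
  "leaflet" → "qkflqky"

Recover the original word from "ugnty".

Shifts by position in tsunami: pos 0: t→y (+5), pos 1: s→y (+6), pos 2: u→z (+5), pos 3: n→t (+6) — repeating every 2. It's a Vigenère-style cipher with numeric key [5,6]: position i shifts by key[i mod 2].
Decoding ugnty: u−5=p, g−6=a, n−5=i, t−6=n, y−5=t.

paint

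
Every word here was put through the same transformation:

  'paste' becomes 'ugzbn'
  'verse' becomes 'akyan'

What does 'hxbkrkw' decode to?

crucial

In paste: p→u is +5, a→g is +6, s→z is +7, t→b is +8 — the shift increases by 1 each position. Letter i (0-indexed) is shifted by i+5, so successive shifts are 5, 6, 7, ….
Decoding hxbkrkw: h−5=c, x−6=r, b−7=u, k−8=c, r−9=i, k−10=a, w−11=l.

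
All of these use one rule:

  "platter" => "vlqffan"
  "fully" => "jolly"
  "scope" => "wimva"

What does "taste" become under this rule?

p(15)→v(21) and l(11)→l(11) fit y≡9x+16 (mod 26); the inverse of 9 mod 26 is 3. This is an affine cipher: with a=0,…,z=25, each position x becomes (9x+16) mod 26.
Applying it to taste: t(19)→9·19+16≡5=f; a(0)→9·0+16≡16=q; s(18)→9·18+16≡22=w; t(19)→9·19+16≡5=f; e(4)→9·4+16≡0=a (all mod 26).

fqwfa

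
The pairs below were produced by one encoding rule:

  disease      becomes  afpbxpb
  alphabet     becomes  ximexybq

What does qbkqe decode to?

Compare letters: d→a is +23, i→f is +23, s→p is +23 — a constant shift. This is a Caesar cipher with shift 23.
Undoing it on qbkqe: q−23=t, b−23=e, k−23=n, q−23=t, e−23=h.

tenth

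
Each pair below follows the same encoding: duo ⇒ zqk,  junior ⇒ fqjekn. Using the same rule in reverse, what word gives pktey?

toxic

Compare letters: d→z is +22, u→q is +22, o→k is +22 — a constant shift. It's a constant shift of +22 (ROT22).
Undoing it on pktey: p−22=t, k−22=o, t−22=x, e−22=i, y−22=c.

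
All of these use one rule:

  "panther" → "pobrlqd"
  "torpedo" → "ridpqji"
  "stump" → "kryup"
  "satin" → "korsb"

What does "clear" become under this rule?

cnqod

Each letter's alphabet position (a=0..z=25) is mapped through 7·x+14 mod 26 — an affine cipher.
On clear: c(2)→7·2+14≡2=c; l(11)→7·11+14≡13=n; e(4)→7·4+14≡16=q; a(0)→7·0+14≡14=o; r(17)→7·17+14≡3=d (all mod 26).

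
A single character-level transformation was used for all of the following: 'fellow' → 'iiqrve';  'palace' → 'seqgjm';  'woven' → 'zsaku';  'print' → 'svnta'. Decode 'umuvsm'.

ripple

In fellow: f→i is +3, e→i is +4, l→q is +5, l→r is +6 — the shift increases by 1 each position. The shift increases by 1 at each position, starting from +3: 3, 4, 5, ….
Reversing it on umuvsm: u−3=r, m−4=i, u−5=p, v−6=p, s−7=l, m−8=e.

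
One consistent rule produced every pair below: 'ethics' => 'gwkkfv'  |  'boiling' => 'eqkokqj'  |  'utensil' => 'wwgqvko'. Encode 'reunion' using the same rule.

ugwqkqq

Vowels shift forward by 2 and consonants shift forward by 3.
For reunion: r(cons)+3=u, e(vowel)+2=g, u(vowel)+2=w, n(cons)+3=q, i(vowel)+2=k, o(vowel)+2=q, n(cons)+3=q.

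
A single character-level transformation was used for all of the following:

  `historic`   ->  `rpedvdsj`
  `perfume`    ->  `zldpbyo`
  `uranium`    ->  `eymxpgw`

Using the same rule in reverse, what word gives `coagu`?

Shifts by position in historic: pos 0: h→r (+10), pos 1: i→p (+7), pos 2: s→e (+12), pos 3: t→d (+10), pos 4: o→v (+7), pos 5: r→d (+12) — repeating every 3. A repeating key of period 3 is used — shifts +10, +7, +12 over and over.
Reversing it on coagu: c−10=s, o−7=h, a−12=o, g−10=w, u−7=n.

shown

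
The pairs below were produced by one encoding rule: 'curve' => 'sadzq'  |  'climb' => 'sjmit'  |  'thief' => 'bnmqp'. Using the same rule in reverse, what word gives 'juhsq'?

c(2)→s(18) and u(20)→a(0) fit y≡25x+20 (mod 26); the inverse of 25 mod 26 is 25. Treating letters as 0–25, the rule is x ↦ 25x + 20 (mod 26).
Reversing it on juhsq: j(9)→25·(9−20)≡11=l; u(20)→25·(20−20)≡0=a; h(7)→25·(7−20)≡13=n; s(18)→25·(18−20)≡2=c; q(16)→25·(16−20)≡4=e (all mod 26).

lance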